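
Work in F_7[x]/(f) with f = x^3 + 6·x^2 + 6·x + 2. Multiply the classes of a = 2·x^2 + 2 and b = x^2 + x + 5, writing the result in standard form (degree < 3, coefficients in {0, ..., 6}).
a · b ≡ 4·x^2 + 2·x + 2 (mod f(x))

Multiply as integer polynomials: a · b = 2·x^4 + 2·x^3 + 12·x^2 + 2·x + 10. Reducing coefficients mod 7: a · b ≡ 2·x^4 + 2·x^3 + 5·x^2 + 2·x + 3. Now divide by f(x) = x^3 + 6·x^2 + 6·x + 2 in F_7[x], eliminating the leading term at each step:
  leading term 2·x^4: subtract (2·x)·f(x) = 2·x^4 + 5·x^3 + 5·x^2 + 4·x, leaving 4·x^3 + 5·x + 3 (coefficients mod 7)
  leading term 4·x^3: subtract (4)·f(x) = 4·x^3 + 3·x^2 + 3·x + 1, leaving 4·x^2 + 2·x + 2 (coefficients mod 7)
The degree is now < 3, so this is the remainder. Hence a · b ≡ 4·x^2 + 2·x + 2 in F_7[x]/(f).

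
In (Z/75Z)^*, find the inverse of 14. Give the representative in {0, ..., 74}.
Apply the extended Euclidean algorithm to (75, 14), tracking rows (r, s, t) with s·75 + t·14 = r. Each division r_prev = q·r_cur + r_new produces the new row as (previous row) − q·(current row):
  row A: (75, 1, 0)   [1·75 + 0·14 = 75]
  row B: (14, 0, 1)   [0·75 + 1·14 = 14]
  75 = 5·14 + 5   → row C = row A − 5·row B = (5, 1, −5)   [check: 1·75 − 5·14 = 5]
  14 = 2·5 + 4   → row D = row B − 2·row C = (4, −2, 11)   [check: −2·75 + 11·14 = 4]
  5 = 1·4 + 1   → row E = row C − 1·row D = (1, 3, −16)   [check: 3·75 − 16·14 = 1]
  4 = 4·1 + 0   → remainder 0, stop. gcd = 1 (last nonzero row E).
The gcd is 1, so 14 is invertible mod 75. The last nonzero row gives 3·75 − 16·14 = 1, so t = −16. So 14^(−1) ≡ −16 ≡ 59 (mod 75). Verify: 14 · 59 = 826 ≡ 1 (mod 75). ✓

Final answer: 14^(−1) ≡ 59 (mod 75)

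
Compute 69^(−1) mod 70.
69^(−1) ≡ 69 (mod 70)

Apply the extended Euclidean algorithm to (70, 69), tracking rows (r, s, t) with s·70 + t·69 = r. Each division r_prev = q·r_cur + r_new produces the new row as (previous row) − q·(current row):
  row A: (70, 1, 0)   [1·70 + 0·69 = 70]
  row B: (69, 0, 1)   [0·70 + 1·69 = 69]
  70 = 1·69 + 1   → row C = row A − 1·row B = (1, 1, −1)   [check: 1·70 − 1·69 = 1]
  69 = 69·1 + 0   → remainder 0, stop. gcd = 1 (last nonzero row C).
The gcd is 1, so 69 is invertible mod 70. The last nonzero row gives 1·70 − 1·69 = 1, so t = −1. So 69^(−1) ≡ −1 ≡ 69 (mod 70). Verify: 69 · 69 = 4761 ≡ 1 (mod 70). ✓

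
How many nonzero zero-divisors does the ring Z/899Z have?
Z/899Z has 58 nonzero zero-divisors

In Z/899Z each nonzero element is either a unit (gcd with 899 is 1) or a zero-divisor (gcd > 1). The number of units is φ(899): factorise 899 = 29 · 31, so φ(899) = (29 − 1) · (31 − 1) = 28 · 30 = 840. The nonzero elements number 899 − 1 = 898. Hence the nonzero zero-divisors number 898 − 840 = 58.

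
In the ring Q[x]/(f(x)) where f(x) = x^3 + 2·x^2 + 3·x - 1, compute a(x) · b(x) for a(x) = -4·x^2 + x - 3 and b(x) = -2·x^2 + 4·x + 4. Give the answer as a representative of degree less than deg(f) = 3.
First multiply in Q[x] without reducing: a · b = 8·x^4 - 18·x^3 - 6·x^2 - 8·x - 12. Now divide by f(x) = x^3 + 2·x^2 + 3·x - 1, eliminating the leading term at each step:
  leading term 8·x^4: subtract (8·x)·f(x) = 8·x^4 + 16·x^3 + 24·x^2 - 8·x, leaving -34·x^3 - 30·x^2 - 12
  leading term -34·x^3: subtract (-34)·f(x) = -34·x^3 - 68·x^2 - 102·x + 34, leaving 38·x^2 + 102·x - 46
The degree is now < 3, so this is the remainder. Hence a · b ≡ 38·x^2 + 102·x - 46 in Q[x]/(f).

Final answer: a · b ≡ 38·x^2 + 102·x - 46 (mod f(x))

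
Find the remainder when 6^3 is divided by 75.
66

Use repeated squaring. Binary(3) = 11. Walk through the bits of the exponent 3 left-to-right: at each bit after the leading one, square the running value, then multiply by 6 if the bit is 1 (always reducing mod 75):
  bit 1 = 1 (leading): start with 6.
  bit 2 = 1: square 6^2 = 36; bit is 1, so multiply 36·6 = 216 ≡ 66 (mod 75).
Final value: 6^3 ≡ 66 (mod 75).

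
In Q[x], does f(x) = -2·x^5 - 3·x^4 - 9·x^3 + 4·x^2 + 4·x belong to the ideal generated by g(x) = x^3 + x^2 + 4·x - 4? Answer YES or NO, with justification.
In Q[x] the ideal (g) consists of all multiples of g, so f ∈ (g) iff g | f, i.e. iff the remainder of f on division by g is 0. Divide f by g (g is monic, so eliminate the leading term of the running remainder at each step):
  leading term -2·x^5: subtract (-2·x^2)·g(x) = -2·x^5 - 2·x^4 - 8·x^3 + 8·x^2, leaving -x^4 - x^3 - 4·x^2 + 4·x
  leading term -x^4: subtract (-x)·g(x) = -x^4 - x^3 - 4·x^2 + 4·x, leaving 0
The remainder is 0, so f(x) = g(x) · h(x) with h(x) = -2·x^2 - x. Hence g | f, i.e. f ∈ (g).

Final answer: YES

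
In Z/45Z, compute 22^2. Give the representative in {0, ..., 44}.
Use repeated squaring. Binary(2) = 10. Walk through the bits of the exponent 2 left-to-right: at each bit after the leading one, square the running value, then multiply by 22 if the bit is 1 (always reducing mod 45):
  bit 1 = 1 (leading): start with 22.
  bit 2 = 0: square 22^2 = 484 ≡ 34 (mod 45).
Final value: 22^2 ≡ 34 (mod 45).

Final answer: 34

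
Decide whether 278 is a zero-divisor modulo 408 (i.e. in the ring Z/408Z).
gcd(278, 408) = 2 > 1, so 278 is not a unit in Z/408Z. In Z/nZ every nonzero non-unit is a zero-divisor: explicitly, take b = 408/gcd = 204 ≠ 0 (mod 408); then 278·204 = 56712 = 139·408, i.e. 278·204 ≡ 0 (mod 408). So 278 is a zero-divisor.

Final answer: YES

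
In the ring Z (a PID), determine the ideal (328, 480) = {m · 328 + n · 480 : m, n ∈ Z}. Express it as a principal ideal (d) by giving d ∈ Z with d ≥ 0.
(328, 480) = (8); d = 8

In the PID Z, (a, b) is generated by gcd(a, b). Compute gcd(480, 328) with the extended Euclidean algorithm, tracking rows (r, s, t) with s·480 + t·328 = r:
  row A: (480, 1, 0)   [1·480 + 0·328 = 480]
  row B: (328, 0, 1)   [0·480 + 1·328 = 328]
  480 = 1·328 + 152   → row C = row A − 1·row B = (152, 1, −1)   [check: 1·480 − 1·328 = 152]
  328 = 2·152 + 24   → row D = row B − 2·row C = (24, −2, 3)   [check: −2·480 + 3·328 = 24]
  152 = 6·24 + 8   → row E = row C − 6·row D = (8, 13, −19)   [check: 13·480 − 19·328 = 8]
  24 = 3·8 + 0   → remainder 0, stop. gcd = 8 (last nonzero row E).
So gcd(328, 480) = 8, with Bézout identity 13·480 − 19·328 = 8. Containment (⊇): the Bézout identity exhibits 8 as an element of (328, 480), giving (8) ⊆ (328, 480). Containment (⊆): since 8 | 328 and 8 | 480 (328 = 8·41, 480 = 8·60), every Z-linear combination of 328 and 480 is divisible by 8, so (328, 480) ⊆ (8). Therefore (328, 480) = (8), d = 8.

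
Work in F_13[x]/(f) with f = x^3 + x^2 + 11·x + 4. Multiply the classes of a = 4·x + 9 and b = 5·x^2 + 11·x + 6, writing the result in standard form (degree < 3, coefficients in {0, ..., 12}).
Multiply as integer polynomials: a · b = 20·x^3 + 89·x^2 + 123·x + 54. Reducing coefficients mod 13: a · b ≡ 7·x^3 + 11·x^2 + 6·x + 2. Now divide by f(x) = x^3 + x^2 + 11·x + 4 in F_13[x], eliminating the leading term at each step:
  leading term 7·x^3: subtract (7)·f(x) = 7·x^3 + 7·x^2 + 12·x + 2, leaving 4·x^2 + 7·x (coefficients mod 13)
The degree is now < 3, so this is the remainder. Hence a · b ≡ 4·x^2 + 7·x in F_13[x]/(f).

Final answer: a · b ≡ 4·x^2 + 7·x (mod f(x))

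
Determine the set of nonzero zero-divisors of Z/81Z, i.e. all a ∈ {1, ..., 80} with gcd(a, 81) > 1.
nonzero zero-divisors of Z/81Z = {3, 6, 9, 12, 15, 18, 21, 24, 27, 30, 33, 36, 39, 42, 45, 48, 51, 54, 57, 60, 63, 66, 69, 72, 75, 78}

An element a ∈ Z/81Z (with a ≠ 0) is a zero-divisor iff gcd(a, 81) > 1 (because a is a unit precisely when gcd(a, n) = 1, and in Z/nZ every nonzero, non-unit element is a zero-divisor). Scan a = 1, ..., 80 and keep those with gcd(a, 81) > 1:
  gcd(3, 81) = 3, gcd(6, 81) = 3, gcd(9, 81) = 9, gcd(12, 81) = 3, gcd(15, 81) = 3, gcd(18, 81) = 9, gcd(21, 81) = 3, gcd(24, 81) = 3, gcd(27, 81) = 27, gcd(30, 81) = 3, gcd(33, 81) = 3, gcd(36, 81) = 9, gcd(39, 81) = 3, gcd(42, 81) = 3, gcd(45, 81) = 9, gcd(48, 81) = 3, gcd(51, 81) = 3, gcd(54, 81) = 27, gcd(57, 81) = 3, gcd(60, 81) = 3, gcd(63, 81) = 9, gcd(66, 81) = 3, gcd(69, 81) = 3, gcd(72, 81) = 9, gcd(75, 81) = 3, gcd(78, 81) = 3.
All other a ∈ {1, ..., 80} have gcd(a, 81) = 1 and are units. So the nonzero zero-divisors are exactly the 26 values of a appearing in this scan.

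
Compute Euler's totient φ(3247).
φ is multiplicative, with φ(p^e) = p^e − p^(e−1). Factorise 3247 = 17 · 191. Then
  φ(3247) = (17 − 1) · (191 − 1) = 16 · 190 = 3040.

Final answer: φ(3247) = 3040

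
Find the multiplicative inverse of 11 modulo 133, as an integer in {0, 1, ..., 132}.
11^(−1) ≡ 121 (mod 133)

Apply the extended Euclidean algorithm to (133, 11), tracking rows (r, s, t) with s·133 + t·11 = r. Each division r_prev = q·r_cur + r_new produces the new row as (previous row) − q·(current row):
  row A: (133, 1, 0)   [1·133 + 0·11 = 133]
  row B: (11, 0, 1)   [0·133 + 1·11 = 11]
  133 = 12·11 + 1   → row C = row A − 12·row B = (1, 1, −12)   [check: 1·133 − 12·11 = 1]
  11 = 11·1 + 0   → remainder 0, stop. gcd = 1 (last nonzero row C).
The gcd is 1, so 11 is invertible mod 133. The last nonzero row gives 1·133 − 12·11 = 1, so t = −12. So 11^(−1) ≡ −12 ≡ 121 (mod 133). Verify: 11 · 121 = 1331 ≡ 1 (mod 133). ✓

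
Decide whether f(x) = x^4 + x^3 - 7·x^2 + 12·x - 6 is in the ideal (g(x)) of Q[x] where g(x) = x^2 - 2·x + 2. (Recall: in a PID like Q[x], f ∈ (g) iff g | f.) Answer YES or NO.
In Q[x] the ideal (g) consists of all multiples of g, so f ∈ (g) iff g | f, i.e. iff the remainder of f on division by g is 0. Divide f by g (g is monic, so eliminate the leading term of the running remainder at each step):
  leading term x^4: subtract (x^2)·g(x) = x^4 - 2·x^3 + 2·x^2, leaving 3·x^3 - 9·x^2 + 12·x - 6
  leading term 3·x^3: subtract (3·x)·g(x) = 3·x^3 - 6·x^2 + 6·x, leaving -3·x^2 + 6·x - 6
  leading term -3·x^2: subtract (-3)·g(x) = -3·x^2 + 6·x - 6, leaving 0
The remainder is 0, so f(x) = g(x) · h(x) with h(x) = x^2 + 3·x - 3. Hence g | f, i.e. f ∈ (g).

Final answer: YES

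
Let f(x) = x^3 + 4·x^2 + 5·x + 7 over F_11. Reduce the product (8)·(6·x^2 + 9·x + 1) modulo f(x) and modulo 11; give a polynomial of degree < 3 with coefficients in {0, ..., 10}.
Multiply as integer polynomials: a · b = 48·x^2 + 72·x + 8. Reducing coefficients mod 11: a · b ≡ 4·x^2 + 6·x + 8. This already has degree < 3, so no reduction by f is needed. Hence a · b ≡ 4·x^2 + 6·x + 8 in F_11[x]/(f).

Final answer: a · b ≡ 4·x^2 + 6·x + 8 (mod f(x))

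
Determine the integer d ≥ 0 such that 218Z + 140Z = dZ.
(218, 140) = (2); d = 2

In the PID Z, (a, b) is generated by gcd(a, b). Compute gcd(218, 140) with the extended Euclidean algorithm, tracking rows (r, s, t) with s·218 + t·140 = r:
  row A: (218, 1, 0)   [1·218 + 0·140 = 218]
  row B: (140, 0, 1)   [0·218 + 1·140 = 140]
  218 = 1·140 + 78   → row C = row A − 1·row B = (78, 1, −1)   [check: 1·218 − 1·140 = 78]
  140 = 1·78 + 62   → row D = row B − 1·row C = (62, −1, 2)   [check: −1·218 + 2·140 = 62]
  78 = 1·62 + 16   → row E = row C − 1·row D = (16, 2, −3)   [check: 2·218 − 3·140 = 16]
  62 = 3·16 + 14   → row F = row D − 3·row E = (14, −7, 11)   [check: −7·218 + 11·140 = 14]
  16 = 1·14 + 2   → row G = row E − 1·row F = (2, 9, −14)   [check: 9·218 − 14·140 = 2]
  14 = 7·2 + 0   → remainder 0, stop. gcd = 2 (last nonzero row G).
So gcd(218, 140) = 2, with Bézout identity 9·218 − 14·140 = 2. Containment (⊇): the Bézout identity exhibits 2 as an element of (218, 140), giving (2) ⊆ (218, 140). Containment (⊆): since 2 | 218 and 2 | 140 (218 = 2·109, 140 = 2·70), every Z-linear combination of 218 and 140 is divisible by 2, so (218, 140) ⊆ (2). Therefore (218, 140) = (2), d = 2.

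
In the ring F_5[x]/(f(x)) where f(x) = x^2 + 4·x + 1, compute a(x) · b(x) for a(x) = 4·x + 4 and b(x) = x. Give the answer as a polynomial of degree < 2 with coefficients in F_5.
Multiply as integer polynomials: a · b = 4·x^2 + 4·x. Reducing coefficients mod 5: a · b ≡ 4·x^2 + 4·x. Now divide by f(x) = x^2 + 4·x + 1 in F_5[x], eliminating the leading term at each step:
  leading term 4·x^2: subtract (4)·f(x) = 4·x^2 + x + 4, leaving 3·x + 1 (coefficients mod 5)
The degree is now < 2, so this is the remainder. Hence a · b ≡ 3·x + 1 in F_5[x]/(f).

Final answer: a · b ≡ 3·x + 1 (mod f(x))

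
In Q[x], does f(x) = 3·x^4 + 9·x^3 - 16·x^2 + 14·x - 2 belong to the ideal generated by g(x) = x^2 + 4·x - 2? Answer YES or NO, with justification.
NO

In Q[x] the ideal (g) consists of all multiples of g, so f ∈ (g) iff g | f, i.e. iff the remainder of f on division by g is 0. Divide f by g (g is monic, so eliminate the leading term of the running remainder at each step):
  leading term 3·x^4: subtract (3·x^2)·g(x) = 3·x^4 + 12·x^3 - 6·x^2, leaving -3·x^3 - 10·x^2 + 14·x - 2
  leading term -3·x^3: subtract (-3·x)·g(x) = -3·x^3 - 12·x^2 + 6·x, leaving 2·x^2 + 8·x - 2
  leading term 2·x^2: subtract (2)·g(x) = 2·x^2 + 8·x - 4, leaving 2
The remainder r(x) = 2 ≠ 0 (and deg r < deg g), so g ∤ f, i.e. f ∉ (g).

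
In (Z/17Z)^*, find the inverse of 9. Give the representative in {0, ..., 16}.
9^(−1) ≡ 2 (mod 17)

Apply the extended Euclidean algorithm to (17, 9), tracking rows (r, s, t) with s·17 + t·9 = r. Each division r_prev = q·r_cur + r_new produces the new row as (previous row) − q·(current row):
  row A: (17, 1, 0)   [1·17 + 0·9 = 17]
  row B: (9, 0, 1)   [0·17 + 1·9 = 9]
  17 = 1·9 + 8   → row C = row A − 1·row B = (8, 1, −1)   [check: 1·17 − 1·9 = 8]
  9 = 1·8 + 1   → row D = row B − 1·row C = (1, −1, 2)   [check: −1·17 + 2·9 = 1]
  8 = 8·1 + 0   → remainder 0, stop. gcd = 1 (last nonzero row D).
The gcd is 1, so 9 is invertible mod 17. The last nonzero row gives −1·17 + 2·9 = 1, so t = 2. So 9^(−1) ≡ 2 (mod 17). Verify: 9 · 2 = 18 ≡ 1 (mod 17). ✓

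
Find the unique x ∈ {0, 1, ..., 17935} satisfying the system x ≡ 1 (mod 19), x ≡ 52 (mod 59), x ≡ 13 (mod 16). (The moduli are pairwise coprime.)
The moduli 19, 59, 16 are pairwise coprime, so by the CRT there is a unique solution mod 19·59·16 = 17936.
Solve by successive substitution. Start with x ≡ 1 (mod 19).
  Combine with x ≡ 52 (mod 59): write x = 1 + 19·t and require 1 + 19·t ≡ 52 (mod 59), i.e. 19·t ≡ 52 − 1 ≡ 51 (mod 59). Since 19^(−1) ≡ 28 (mod 59), t ≡ 28·51 ≡ 12 (mod 59). So x ≡ 1 + 19·12 = 229 (mod 1121).
  Combine with x ≡ 13 (mod 16): write x = 229 + 1121·t and require 229 + 1121·t ≡ 13 (mod 16), i.e. 1121·t ≡ 13 − 229 ≡ 8 (mod 16). Since 1121^(−1) ≡ 1 (mod 16) (1121 ≡ 1 (mod 16)), t ≡ 1·8 ≡ 8 (mod 16). So x ≡ 229 + 1121·8 = 9197 (mod 17936).
Unique solution in [0, 17936): x = 9197.

Final answer: x ≡ 9197 (mod 17936); the representative in [0, 17936) is 9197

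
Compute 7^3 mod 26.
Use repeated squaring. Binary(3) = 11. Walk through the bits of the exponent 3 left-to-right: at each bit after the leading one, square the running value, then multiply by 7 if the bit is 1 (always reducing mod 26):
  bit 1 = 1 (leading): start with 7.
  bit 2 = 1: square 7^2 = 49 ≡ 23; bit is 1, so multiply 23·7 = 161 ≡ 5 (mod 26).
Final value: 7^3 ≡ 5 (mod 26).

Final answer: 5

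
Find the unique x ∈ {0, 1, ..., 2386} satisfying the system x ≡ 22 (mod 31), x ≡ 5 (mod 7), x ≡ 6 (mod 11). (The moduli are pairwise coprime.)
The moduli 31, 7, 11 are pairwise coprime, so by the CRT there is a unique solution mod 31·7·11 = 2387.
Solve by successive substitution. Start with x ≡ 22 (mod 31).
  Combine with x ≡ 5 (mod 7): write x = 22 + 31·t and require 22 + 31·t ≡ 5 (mod 7), i.e. 31·t ≡ 5 − 22 ≡ 4 (mod 7). Since 31^(−1) ≡ 5 (mod 7) (31 ≡ 3 (mod 7)), t ≡ 5·4 ≡ 6 (mod 7). So x ≡ 22 + 31·6 = 208 (mod 217).
  Combine with x ≡ 6 (mod 11): write x = 208 + 217·t and require 208 + 217·t ≡ 6 (mod 11), i.e. 217·t ≡ 6 − 208 ≡ 7 (mod 11). Since 217^(−1) ≡ 7 (mod 11) (217 ≡ 8 (mod 11)), t ≡ 7·7 ≡ 5 (mod 11). So x ≡ 208 + 217·5 = 1293 (mod 2387).
Unique solution in [0, 2387): x = 1293.

Final answer: x ≡ 1293 (mod 2387); the representative in [0, 2387) is 1293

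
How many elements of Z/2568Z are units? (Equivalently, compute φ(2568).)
An element a ∈ Z/2568Z is a unit iff gcd(a, 2568) = 1, so the number of units is φ(2568). φ is multiplicative, with φ(p^e) = p^e − p^(e−1). Factorise 2568 = 2^3 · 3 · 107. Then
  φ(2568) = (2^3 − 2^2) · (3 − 1) · (107 − 1) = 4 · 2 · 106 = 848.

Final answer: Z/2568Z has φ(2568) = 848 units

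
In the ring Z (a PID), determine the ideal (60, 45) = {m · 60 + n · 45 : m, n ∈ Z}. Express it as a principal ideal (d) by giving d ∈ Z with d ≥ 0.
In the PID Z, (a, b) is generated by gcd(a, b). Compute gcd(60, 45) with the extended Euclidean algorithm, tracking rows (r, s, t) with s·60 + t·45 = r:
  row A: (60, 1, 0)   [1·60 + 0·45 = 60]
  row B: (45, 0, 1)   [0·60 + 1·45 = 45]
  60 = 1·45 + 15   → row C = row A − 1·row B = (15, 1, −1)   [check: 1·60 − 1·45 = 15]
  45 = 3·15 + 0   → remainder 0, stop. gcd = 15 (last nonzero row C).
So gcd(60, 45) = 15, with Bézout identity 1·60 − 1·45 = 15. Containment (⊇): the Bézout identity exhibits 15 as an element of (60, 45), giving (15) ⊆ (60, 45). Containment (⊆): since 15 | 60 and 15 | 45 (60 = 15·4, 45 = 15·3), every Z-linear combination of 60 and 45 is divisible by 15, so (60, 45) ⊆ (15). Therefore (60, 45) = (15), d = 15.

Final answer: (60, 45) = (15); d = 15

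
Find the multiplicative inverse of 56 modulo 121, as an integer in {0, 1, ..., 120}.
56^(−1) ≡ 67 (mod 121)

Apply the extended Euclidean algorithm to (121, 56), tracking rows (r, s, t) with s·121 + t·56 = r. Each division r_prev = q·r_cur + r_new produces the new row as (previous row) − q·(current row):
  row A: (121, 1, 0)   [1·121 + 0·56 = 121]
  row B: (56, 0, 1)   [0·121 + 1·56 = 56]
  121 = 2·56 + 9   → row C = row A − 2·row B = (9, 1, −2)   [check: 1·121 − 2·56 = 9]
  56 = 6·9 + 2   → row D = row B − 6·row C = (2, −6, 13)   [check: −6·121 + 13·56 = 2]
  9 = 4·2 + 1   → row E = row C − 4·row D = (1, 25, −54)   [check: 25·121 − 54·56 = 1]
  2 = 2·1 + 0   → remainder 0, stop. gcd = 1 (last nonzero row E).
The gcd is 1, so 56 is invertible mod 121. The last nonzero row gives 25·121 − 54·56 = 1, so t = −54. So 56^(−1) ≡ −54 ≡ 67 (mod 121). Verify: 56 · 67 = 3752 ≡ 1 (mod 121). ✓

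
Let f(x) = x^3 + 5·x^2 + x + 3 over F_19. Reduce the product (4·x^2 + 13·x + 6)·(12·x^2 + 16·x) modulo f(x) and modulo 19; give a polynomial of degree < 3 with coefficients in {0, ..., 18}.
Multiply as integer polynomials: a · b = 48·x^4 + 220·x^3 + 280·x^2 + 96·x. Reducing coefficients mod 19: a · b ≡ 10·x^4 + 11·x^3 + 14·x^2 + x. Now divide by f(x) = x^3 + 5·x^2 + x + 3 in F_19[x], eliminating the leading term at each step:
  leading term 10·x^4: subtract (10·x)·f(x) = 10·x^4 + 12·x^3 + 10·x^2 + 11·x, leaving 18·x^3 + 4·x^2 + 9·x (coefficients mod 19)
  leading term 18·x^3: subtract (18)·f(x) = 18·x^3 + 14·x^2 + 18·x + 16, leaving 9·x^2 + 10·x + 3 (coefficients mod 19)
The degree is now < 3, so this is the remainder. Hence a · b ≡ 9·x^2 + 10·x + 3 in F_19[x]/(f).

Final answer: a · b ≡ 9·x^2 + 10·x + 3 (mod f(x))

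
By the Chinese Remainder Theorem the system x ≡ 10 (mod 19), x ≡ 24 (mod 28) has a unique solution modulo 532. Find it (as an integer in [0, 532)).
x ≡ 276 (mod 532); the representative in [0, 532) is 276

The moduli 19, 28 are pairwise coprime, so by the CRT there is a unique solution mod 19·28 = 532.
Solve by successive substitution. Start with x ≡ 10 (mod 19).
  Combine with x ≡ 24 (mod 28): write x = 10 + 19·t and require 10 + 19·t ≡ 24 (mod 28), i.e. 19·t ≡ 24 − 10 ≡ 14 (mod 28). Since 19^(−1) ≡ 3 (mod 28), t ≡ 3·14 ≡ 14 (mod 28). So x ≡ 10 + 19·14 = 276 (mod 532).
Unique solution in [0, 532): x = 276.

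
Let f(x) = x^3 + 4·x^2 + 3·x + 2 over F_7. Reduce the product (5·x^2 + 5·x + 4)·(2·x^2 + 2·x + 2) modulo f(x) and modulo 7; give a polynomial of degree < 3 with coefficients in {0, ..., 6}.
a · b ≡ x^2 + 2·x + 6 (mod f(x))

Multiply as integer polynomials: a · b = 10·x^4 + 20·x^3 + 28·x^2 + 18·x + 8. Reducing coefficients mod 7: a · b ≡ 3·x^4 + 6·x^3 + 4·x + 1. Now divide by f(x) = x^3 + 4·x^2 + 3·x + 2 in F_7[x], eliminating the leading term at each step:
  leading term 3·x^4: subtract (3·x)·f(x) = 3·x^4 + 5·x^3 + 2·x^2 + 6·x, leaving x^3 + 5·x^2 + 5·x + 1 (coefficients mod 7)
  leading term x^3: subtract (1)·f(x) = x^3 + 4·x^2 + 3·x + 2, leaving x^2 + 2·x + 6 (coefficients mod 7)
The degree is now < 3, so this is the remainder. Hence a · b ≡ x^2 + 2·x + 6 in F_7[x]/(f).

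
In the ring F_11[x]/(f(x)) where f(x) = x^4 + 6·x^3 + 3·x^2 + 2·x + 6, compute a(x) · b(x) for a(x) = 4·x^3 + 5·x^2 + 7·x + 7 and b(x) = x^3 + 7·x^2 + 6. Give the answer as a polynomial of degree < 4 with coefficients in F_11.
Multiply as integer polynomials: a · b = 4·x^6 + 33·x^5 + 42·x^4 + 80·x^3 + 79·x^2 + 42·x + 42. Reducing coefficients mod 11: a · b ≡ 4·x^6 + 9·x^4 + 3·x^3 + 2·x^2 + 9·x + 9. Now divide by f(x) = x^4 + 6·x^3 + 3·x^2 + 2·x + 6 in F_11[x], eliminating the leading term at each step:
  leading term 4·x^6: subtract (4·x^2)·f(x) = 4·x^6 + 2·x^5 + x^4 + 8·x^3 + 2·x^2, leaving 9·x^5 + 8·x^4 + 6·x^3 + 9·x + 9 (coefficients mod 11)
  leading term 9·x^5: subtract (9·x)·f(x) = 9·x^5 + 10·x^4 + 5·x^3 + 7·x^2 + 10·x, leaving 9·x^4 + x^3 + 4·x^2 + 10·x + 9 (coefficients mod 11)
  leading term 9·x^4: subtract (9)·f(x) = 9·x^4 + 10·x^3 + 5·x^2 + 7·x + 10, leaving 2·x^3 + 10·x^2 + 3·x + 10 (coefficients mod 11)
The degree is now < 4, so this is the remainder. Hence a · b ≡ 2·x^3 + 10·x^2 + 3·x + 10 in F_11[x]/(f).

Final answer: a · b ≡ 2·x^3 + 10·x^2 + 3·x + 10 (mod f(x))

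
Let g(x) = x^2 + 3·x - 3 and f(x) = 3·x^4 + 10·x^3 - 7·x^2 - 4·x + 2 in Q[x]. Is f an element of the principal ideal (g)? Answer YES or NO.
In Q[x] the ideal (g) consists of all multiples of g, so f ∈ (g) iff g | f, i.e. iff the remainder of f on division by g is 0. Divide f by g (g is monic, so eliminate the leading term of the running remainder at each step):
  leading term 3·x^4: subtract (3·x^2)·g(x) = 3·x^4 + 9·x^3 - 9·x^2, leaving x^3 + 2·x^2 - 4·x + 2
  leading term x^3: subtract (x)·g(x) = x^3 + 3·x^2 - 3·x, leaving -x^2 - x + 2
  leading term -x^2: subtract (-1)·g(x) = -x^2 - 3·x + 3, leaving 2·x - 1
The remainder r(x) = 2·x - 1 ≠ 0 (and deg r < deg g), so g ∤ f, i.e. f ∉ (g).

Final answer: NO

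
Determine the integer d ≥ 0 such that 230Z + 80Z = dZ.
In the PID Z, (a, b) is generated by gcd(a, b). Compute gcd(230, 80) with the extended Euclidean algorithm, tracking rows (r, s, t) with s·230 + t·80 = r:
  row A: (230, 1, 0)   [1·230 + 0·80 = 230]
  row B: (80, 0, 1)   [0·230 + 1·80 = 80]
  230 = 2·80 + 70   → row C = row A − 2·row B = (70, 1, −2)   [check: 1·230 − 2·80 = 70]
  80 = 1·70 + 10   → row D = row B − 1·row C = (10, −1, 3)   [check: −1·230 + 3·80 = 10]
  70 = 7·10 + 0   → remainder 0, stop. gcd = 10 (last nonzero row D).
So gcd(230, 80) = 10, with Bézout identity −1·230 + 3·80 = 10. Containment (⊇): the Bézout identity exhibits 10 as an element of (230, 80), giving (10) ⊆ (230, 80). Containment (⊆): since 10 | 230 and 10 | 80 (230 = 10·23, 80 = 10·8), every Z-linear combination of 230 and 80 is divisible by 10, so (230, 80) ⊆ (10). Therefore (230, 80) = (10), d = 10.

Final answer: (230, 80) = (10); d = 10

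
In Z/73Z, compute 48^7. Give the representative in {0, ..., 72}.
Use repeated squaring. Binary(7) = 111. Walk through the bits of the exponent 7 left-to-right: at each bit after the leading one, square the running value, then multiply by 48 if the bit is 1 (always reducing mod 73):
  bit 1 = 1 (leading): start with 48.
  bit 2 = 1: square 48^2 = 2304 ≡ 41; bit is 1, so multiply 41·48 = 1968 ≡ 70 (mod 73).
  bit 3 = 1: square 70^2 = 4900 ≡ 9; bit is 1, so multiply 9·48 = 432 ≡ 67 (mod 73).
Final value: 48^7 ≡ 67 (mod 73).

Final answer: 67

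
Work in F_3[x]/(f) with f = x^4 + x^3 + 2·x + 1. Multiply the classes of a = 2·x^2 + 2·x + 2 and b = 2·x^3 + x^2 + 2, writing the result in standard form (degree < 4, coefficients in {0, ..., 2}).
Multiply as integer polynomials: a · b = 4·x^5 + 6·x^4 + 6·x^3 + 6·x^2 + 4·x + 4. Reducing coefficients mod 3: a · b ≡ x^5 + x + 1. Now divide by f(x) = x^4 + x^3 + 2·x + 1 in F_3[x], eliminating the leading term at each step:
  leading term x^5: subtract (x)·f(x) = x^5 + x^4 + 2·x^2 + x, leaving 2·x^4 + x^2 + 1 (coefficients mod 3)
  leading term 2·x^4: subtract (2)·f(x) = 2·x^4 + 2·x^3 + x + 2, leaving x^3 + x^2 + 2·x + 2 (coefficients mod 3)
The degree is now < 4, so this is the remainder. Hence a · b ≡ x^3 + x^2 + 2·x + 2 in F_3[x]/(f).

Final answer: a · b ≡ x^3 + x^2 + 2·x + 2 (mod f(x))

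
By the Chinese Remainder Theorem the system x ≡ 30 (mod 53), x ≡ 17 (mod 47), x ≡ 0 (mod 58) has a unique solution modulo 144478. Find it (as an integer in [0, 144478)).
The moduli 53, 47, 58 are pairwise coprime, so by the CRT there is a unique solution mod 53·47·58 = 144478.
Solve by successive substitution. Start with x ≡ 30 (mod 53).
  Combine with x ≡ 17 (mod 47): write x = 30 + 53·t and require 30 + 53·t ≡ 17 (mod 47), i.e. 53·t ≡ 17 − 30 ≡ 34 (mod 47). Since 53^(−1) ≡ 8 (mod 47) (53 ≡ 6 (mod 47)), t ≡ 8·34 ≡ 37 (mod 47). So x ≡ 30 + 53·37 = 1991 (mod 2491).
  Combine with x ≡ 0 (mod 58): write x = 1991 + 2491·t and require 1991 + 2491·t ≡ 0 (mod 58), i.e. 2491·t ≡ 0 − 1991 ≡ 39 (mod 58). Since 2491^(−1) ≡ 19 (mod 58) (2491 ≡ 55 (mod 58)), t ≡ 19·39 ≡ 45 (mod 58). So x ≡ 1991 + 2491·45 = 114086 (mod 144478).
Unique solution in [0, 144478): x = 114086.

Final answer: x ≡ 114086 (mod 144478); the representative in [0, 144478) is 114086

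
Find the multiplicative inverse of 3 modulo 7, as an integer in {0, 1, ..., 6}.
3^(−1) ≡ 5 (mod 7)

Apply the extended Euclidean algorithm to (7, 3), tracking rows (r, s, t) with s·7 + t·3 = r. Each division r_prev = q·r_cur + r_new produces the new row as (previous row) − q·(current row):
  row A: (7, 1, 0)   [1·7 + 0·3 = 7]
  row B: (3, 0, 1)   [0·7 + 1·3 = 3]
  7 = 2·3 + 1   → row C = row A − 2·row B = (1, 1, −2)   [check: 1·7 − 2·3 = 1]
  3 = 3·1 + 0   → remainder 0, stop. gcd = 1 (last nonzero row C).
The gcd is 1, so 3 is invertible mod 7. The last nonzero row gives 1·7 − 2·3 = 1, so t = −2. So 3^(−1) ≡ −2 ≡ 5 (mod 7). Verify: 3 · 5 = 15 ≡ 1 (mod 7). ✓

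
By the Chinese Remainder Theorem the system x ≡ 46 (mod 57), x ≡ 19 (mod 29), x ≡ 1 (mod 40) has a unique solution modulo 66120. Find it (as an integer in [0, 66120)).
x ≡ 54481 (mod 66120); the representative in [0, 66120) is 54481

The moduli 57, 29, 40 are pairwise coprime, so by the CRT there is a unique solution mod 57·29·40 = 66120.
Solve by successive substitution. Start with x ≡ 46 (mod 57).
  Combine with x ≡ 19 (mod 29): write x = 46 + 57·t and require 46 + 57·t ≡ 19 (mod 29), i.e. 57·t ≡ 19 − 46 ≡ 2 (mod 29). Since 57^(−1) ≡ 28 (mod 29) (57 ≡ 28 (mod 29)), t ≡ 28·2 ≡ 27 (mod 29). So x ≡ 46 + 57·27 = 1585 (mod 1653).
  Combine with x ≡ 1 (mod 40): write x = 1585 + 1653·t and require 1585 + 1653·t ≡ 1 (mod 40), i.e. 1653·t ≡ 1 − 1585 ≡ 16 (mod 40). Since 1653^(−1) ≡ 37 (mod 40) (1653 ≡ 13 (mod 40)), t ≡ 37·16 ≡ 32 (mod 40). So x ≡ 1585 + 1653·32 = 54481 (mod 66120).
Unique solution in [0, 66120): x = 54481.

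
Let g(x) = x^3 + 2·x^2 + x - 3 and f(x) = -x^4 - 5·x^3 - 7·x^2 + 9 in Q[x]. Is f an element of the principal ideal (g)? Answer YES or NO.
In Q[x] the ideal (g) consists of all multiples of g, so f ∈ (g) iff g | f, i.e. iff the remainder of f on division by g is 0. Divide f by g (g is monic, so eliminate the leading term of the running remainder at each step):
  leading term -x^4: subtract (-x)·g(x) = -x^4 - 2·x^3 - x^2 + 3·x, leaving -3·x^3 - 6·x^2 - 3·x + 9
  leading term -3·x^3: subtract (-3)·g(x) = -3·x^3 - 6·x^2 - 3·x + 9, leaving 0
The remainder is 0, so f(x) = g(x) · h(x) with h(x) = -x - 3. Hence g | f, i.e. f ∈ (g).

Final answer: YES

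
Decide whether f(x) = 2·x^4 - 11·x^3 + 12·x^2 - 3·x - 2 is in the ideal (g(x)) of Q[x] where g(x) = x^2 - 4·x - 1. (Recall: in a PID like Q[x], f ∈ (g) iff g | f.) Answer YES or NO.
In Q[x] the ideal (g) consists of all multiples of g, so f ∈ (g) iff g | f, i.e. iff the remainder of f on division by g is 0. Divide f by g (g is monic, so eliminate the leading term of the running remainder at each step):
  leading term 2·x^4: subtract (2·x^2)·g(x) = 2·x^4 - 8·x^3 - 2·x^2, leaving -3·x^3 + 14·x^2 - 3·x - 2
  leading term -3·x^3: subtract (-3·x)·g(x) = -3·x^3 + 12·x^2 + 3·x, leaving 2·x^2 - 6·x - 2
  leading term 2·x^2: subtract (2)·g(x) = 2·x^2 - 8·x - 2, leaving 2·x
The remainder r(x) = 2·x ≠ 0 (and deg r < deg g), so g ∤ f, i.e. f ∉ (g).

Final answer: NO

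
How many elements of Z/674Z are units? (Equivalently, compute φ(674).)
An element a ∈ Z/674Z is a unit iff gcd(a, 674) = 1, so the number of units is φ(674). φ is multiplicative, with φ(p^e) = p^e − p^(e−1). Factorise 674 = 2 · 337. Then
  φ(674) = (2 − 1) · (337 − 1) = 1 · 336 = 336.

Final answer: Z/674Z has φ(674) = 336 units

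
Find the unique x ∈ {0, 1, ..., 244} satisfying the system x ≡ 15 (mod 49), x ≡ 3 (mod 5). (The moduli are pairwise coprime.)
The moduli 49, 5 are pairwise coprime, so by the CRT there is a unique solution mod 49·5 = 245.
Solve by successive substitution. Start with x ≡ 15 (mod 49).
  Combine with x ≡ 3 (mod 5): write x = 15 + 49·t and require 15 + 49·t ≡ 3 (mod 5), i.e. 49·t ≡ 3 − 15 ≡ 3 (mod 5). Since 49^(−1) ≡ 4 (mod 5) (49 ≡ 4 (mod 5)), t ≡ 4·3 ≡ 2 (mod 5). So x ≡ 15 + 49·2 = 113 (mod 245).
Unique solution in [0, 245): x = 113.

Final answer: x ≡ 113 (mod 245); the representative in [0, 245) is 113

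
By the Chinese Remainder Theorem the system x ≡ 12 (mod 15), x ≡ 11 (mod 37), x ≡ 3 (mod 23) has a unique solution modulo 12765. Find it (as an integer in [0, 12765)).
x ≡ 12147 (mod 12765); the representative in [0, 12765) is 12147

The moduli 15, 37, 23 are pairwise coprime, so by the CRT there is a unique solution mod 15·37·23 = 12765.
Solve by successive substitution. Start with x ≡ 12 (mod 15).
  Combine with x ≡ 11 (mod 37): write x = 12 + 15·t and require 12 + 15·t ≡ 11 (mod 37), i.e. 15·t ≡ 11 − 12 ≡ 36 (mod 37). Since 15^(−1) ≡ 5 (mod 37), t ≡ 5·36 ≡ 32 (mod 37). So x ≡ 12 + 15·32 = 492 (mod 555).
  Combine with x ≡ 3 (mod 23): write x = 492 + 555·t and require 492 + 555·t ≡ 3 (mod 23), i.e. 555·t ≡ 3 − 492 ≡ 17 (mod 23). Since 555^(−1) ≡ 8 (mod 23) (555 ≡ 3 (mod 23)), t ≡ 8·17 ≡ 21 (mod 23). So x ≡ 492 + 555·21 = 12147 (mod 12765).
Unique solution in [0, 12765): x = 12147.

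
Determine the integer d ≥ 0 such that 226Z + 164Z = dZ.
In the PID Z, (a, b) is generated by gcd(a, b). Compute gcd(226, 164) with the extended Euclidean algorithm, tracking rows (r, s, t) with s·226 + t·164 = r:
  row A: (226, 1, 0)   [1·226 + 0·164 = 226]
  row B: (164, 0, 1)   [0·226 + 1·164 = 164]
  226 = 1·164 + 62   → row C = row A − 1·row B = (62, 1, −1)   [check: 1·226 − 1·164 = 62]
  164 = 2·62 + 40   → row D = row B − 2·row C = (40, −2, 3)   [check: −2·226 + 3·164 = 40]
  62 = 1·40 + 22   → row E = row C − 1·row D = (22, 3, −4)   [check: 3·226 − 4·164 = 22]
  40 = 1·22 + 18   → row F = row D − 1·row E = (18, −5, 7)   [check: −5·226 + 7·164 = 18]
  22 = 1·18 + 4   → row G = row E − 1·row F = (4, 8, −11)   [check: 8·226 − 11·164 = 4]
  18 = 4·4 + 2   → row H = row F − 4·row G = (2, −37, 51)   [check: −37·226 + 51·164 = 2]
  4 = 2·2 + 0   → remainder 0, stop. gcd = 2 (last nonzero row H).
So gcd(226, 164) = 2, with Bézout identity −37·226 + 51·164 = 2. Containment (⊇): the Bézout identity exhibits 2 as an element of (226, 164), giving (2) ⊆ (226, 164). Containment (⊆): since 2 | 226 and 2 | 164 (226 = 2·113, 164 = 2·82), every Z-linear combination of 226 and 164 is divisible by 2, so (226, 164) ⊆ (2). Therefore (226, 164) = (2), d = 2.

Final answer: (226, 164) = (2); d = 2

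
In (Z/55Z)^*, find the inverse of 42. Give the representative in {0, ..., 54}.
42^(−1) ≡ 38 (mod 55)

Apply the extended Euclidean algorithm to (55, 42), tracking rows (r, s, t) with s·55 + t·42 = r. Each division r_prev = q·r_cur + r_new produces the new row as (previous row) − q·(current row):
  row A: (55, 1, 0)   [1·55 + 0·42 = 55]
  row B: (42, 0, 1)   [0·55 + 1·42 = 42]
  55 = 1·42 + 13   → row C = row A − 1·row B = (13, 1, −1)   [check: 1·55 − 1·42 = 13]
  42 = 3·13 + 3   → row D = row B − 3·row C = (3, −3, 4)   [check: −3·55 + 4·42 = 3]
  13 = 4·3 + 1   → row E = row C − 4·row D = (1, 13, −17)   [check: 13·55 − 17·42 = 1]
  3 = 3·1 + 0   → remainder 0, stop. gcd = 1 (last nonzero row E).
The gcd is 1, so 42 is invertible mod 55. The last nonzero row gives 13·55 − 17·42 = 1, so t = −17. So 42^(−1) ≡ −17 ≡ 38 (mod 55). Verify: 42 · 38 = 1596 ≡ 1 (mod 55). ✓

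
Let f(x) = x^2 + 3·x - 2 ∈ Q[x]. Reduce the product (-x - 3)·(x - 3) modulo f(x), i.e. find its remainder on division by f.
a · b ≡ 3·x + 7 (mod f(x))

First multiply in Q[x] without reducing: a · b = 9 - x^2. Now divide by f(x) = x^2 + 3·x - 2, eliminating the leading term at each step:
  leading term -x^2: subtract (-1)·f(x) = -x^2 - 3·x + 2, leaving 3·x + 7
The degree is now < 2, so this is the remainder. Hence a · b ≡ 3·x + 7 in Q[x]/(f).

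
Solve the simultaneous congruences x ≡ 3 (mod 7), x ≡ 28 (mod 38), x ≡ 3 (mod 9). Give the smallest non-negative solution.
x ≡ 66 (mod 2394); the representative in [0, 2394) is 66

The moduli 7, 38, 9 are pairwise coprime, so by the CRT there is a unique solution mod 7·38·9 = 2394.
Solve by successive substitution. Start with x ≡ 3 (mod 7).
  Combine with x ≡ 28 (mod 38): write x = 3 + 7·t and require 3 + 7·t ≡ 28 (mod 38), i.e. 7·t ≡ 28 − 3 ≡ 25 (mod 38). Since 7^(−1) ≡ 11 (mod 38), t ≡ 11·25 ≡ 9 (mod 38). So x ≡ 3 + 7·9 = 66 (mod 266).
  Combine with x ≡ 3 (mod 9): write x = 66 + 266·t and require 66 + 266·t ≡ 3 (mod 9), i.e. 266·t ≡ 3 − 66 ≡ 0 (mod 9). Since 266^(−1) ≡ 2 (mod 9) (266 ≡ 5 (mod 9)), t ≡ 2·0 ≡ 0 (mod 9). So x ≡ 66 + 266·0 = 66 (mod 2394).
Unique solution in [0, 2394): x = 66.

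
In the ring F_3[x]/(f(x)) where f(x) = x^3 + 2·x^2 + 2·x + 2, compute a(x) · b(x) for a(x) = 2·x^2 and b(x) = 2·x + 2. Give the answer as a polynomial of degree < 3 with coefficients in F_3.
Multiply as integer polynomials: a · b = 4·x^3 + 4·x^2. Reducing coefficients mod 3: a · b ≡ x^3 + x^2. Now divide by f(x) = x^3 + 2·x^2 + 2·x + 2 in F_3[x], eliminating the leading term at each step:
  leading term x^3: subtract (1)·f(x) = x^3 + 2·x^2 + 2·x + 2, leaving 2·x^2 + x + 1 (coefficients mod 3)
The degree is now < 3, so this is the remainder. Hence a · b ≡ 2·x^2 + x + 1 in F_3[x]/(f).

Final answer: a · b ≡ 2·x^2 + x + 1 (mod f(x))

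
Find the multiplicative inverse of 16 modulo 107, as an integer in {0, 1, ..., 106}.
Apply the extended Euclidean algorithm to (107, 16), tracking rows (r, s, t) with s·107 + t·16 = r. Each division r_prev = q·r_cur + r_new produces the new row as (previous row) − q·(current row):
  row A: (107, 1, 0)   [1·107 + 0·16 = 107]
  row B: (16, 0, 1)   [0·107 + 1·16 = 16]
  107 = 6·16 + 11   → row C = row A − 6·row B = (11, 1, −6)   [check: 1·107 − 6·16 = 11]
  16 = 1·11 + 5   → row D = row B − 1·row C = (5, −1, 7)   [check: −1·107 + 7·16 = 5]
  11 = 2·5 + 1   → row E = row C − 2·row D = (1, 3, −20)   [check: 3·107 − 20·16 = 1]
  5 = 5·1 + 0   → remainder 0, stop. gcd = 1 (last nonzero row E).
The gcd is 1, so 16 is invertible mod 107. The last nonzero row gives 3·107 − 20·16 = 1, so t = −20. So 16^(−1) ≡ −20 ≡ 87 (mod 107). Verify: 16 · 87 = 1392 ≡ 1 (mod 107). ✓

Final answer: 16^(−1) ≡ 87 (mod 107)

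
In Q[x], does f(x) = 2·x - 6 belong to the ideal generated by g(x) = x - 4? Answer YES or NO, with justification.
NO

In Q[x] the ideal (g) consists of all multiples of g, so f ∈ (g) iff g | f, i.e. iff the remainder of f on division by g is 0. Divide f by g (g is monic, so eliminate the leading term of the running remainder at each step):
  leading term 2·x: subtract (2)·g(x) = 2·x - 8, leaving 2
The remainder r(x) = 2 ≠ 0 (and deg r < deg g), so g ∤ f, i.e. f ∉ (g).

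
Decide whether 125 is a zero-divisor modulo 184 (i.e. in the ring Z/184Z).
NO

gcd(125, 184) = 1, so 125 is a unit in Z/184Z (it has a multiplicative inverse). A unit cannot be a zero-divisor: if 125·b ≡ 0 then multiplying both sides by 125^(−1) gives b ≡ 0. So 125 is not a zero-divisor.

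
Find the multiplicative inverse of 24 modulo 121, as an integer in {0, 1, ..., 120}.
24^(−1) ≡ 116 (mod 121)

Apply the extended Euclidean algorithm to (121, 24), tracking rows (r, s, t) with s·121 + t·24 = r. Each division r_prev = q·r_cur + r_new produces the new row as (previous row) − q·(current row):
  row A: (121, 1, 0)   [1·121 + 0·24 = 121]
  row B: (24, 0, 1)   [0·121 + 1·24 = 24]
  121 = 5·24 + 1   → row C = row A − 5·row B = (1, 1, −5)   [check: 1·121 − 5·24 = 1]
  24 = 24·1 + 0   → remainder 0, stop. gcd = 1 (last nonzero row C).
The gcd is 1, so 24 is invertible mod 121. The last nonzero row gives 1·121 − 5·24 = 1, so t = −5. So 24^(−1) ≡ −5 ≡ 116 (mod 121). Verify: 24 · 116 = 2784 ≡ 1 (mod 121). ✓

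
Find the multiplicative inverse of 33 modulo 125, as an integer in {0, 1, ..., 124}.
33^(−1) ≡ 72 (mod 125)

Apply the extended Euclidean algorithm to (125, 33), tracking rows (r, s, t) with s·125 + t·33 = r. Each division r_prev = q·r_cur + r_new produces the new row as (previous row) − q·(current row):
  row A: (125, 1, 0)   [1·125 + 0·33 = 125]
  row B: (33, 0, 1)   [0·125 + 1·33 = 33]
  125 = 3·33 + 26   → row C = row A − 3·row B = (26, 1, −3)   [check: 1·125 − 3·33 = 26]
  33 = 1·26 + 7   → row D = row B − 1·row C = (7, −1, 4)   [check: −1·125 + 4·33 = 7]
  26 = 3·7 + 5   → row E = row C − 3·row D = (5, 4, −15)   [check: 4·125 − 15·33 = 5]
  7 = 1·5 + 2   → row F = row D − 1·row E = (2, −5, 19)   [check: −5·125 + 19·33 = 2]
  5 = 2·2 + 1   → row G = row E − 2·row F = (1, 14, −53)   [check: 14·125 − 53·33 = 1]
  2 = 2·1 + 0   → remainder 0, stop. gcd = 1 (last nonzero row G).
The gcd is 1, so 33 is invertible mod 125. The last nonzero row gives 14·125 − 53·33 = 1, so t = −53. So 33^(−1) ≡ −53 ≡ 72 (mod 125). Verify: 33 · 72 = 2376 ≡ 1 (mod 125). ✓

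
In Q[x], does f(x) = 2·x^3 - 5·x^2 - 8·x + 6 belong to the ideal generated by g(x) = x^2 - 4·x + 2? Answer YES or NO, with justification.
YES

In Q[x] the ideal (g) consists of all multiples of g, so f ∈ (g) iff g | f, i.e. iff the remainder of f on division by g is 0. Divide f by g (g is monic, so eliminate the leading term of the running remainder at each step):
  leading term 2·x^3: subtract (2·x)·g(x) = 2·x^3 - 8·x^2 + 4·x, leaving 3·x^2 - 12·x + 6
  leading term 3·x^2: subtract (3)·g(x) = 3·x^2 - 12·x + 6, leaving 0
The remainder is 0, so f(x) = g(x) · h(x) with h(x) = 2·x + 3. Hence g | f, i.e. f ∈ (g).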